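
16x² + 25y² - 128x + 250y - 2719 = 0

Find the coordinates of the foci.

(-5, -5) and (13, -5)

Collect terms: 16(x² - 8x) + 25(y² + 10y) = 2719
Complete the square in x and y: 16(x - 4)² + 25(y + 5)² = 2719 + 256 + 625 = 3600
Divide by 3600: (x - 4)²/225 + (y + 5)²/144 = 1
Ellipse, center (4, -5), major axis horizontal; a² = 225, b² = 144.
c² = a² - b² = 225 - 144 = 81, so c = 9.
Foci lie on the horizontal axis through the center: (h ± c, k).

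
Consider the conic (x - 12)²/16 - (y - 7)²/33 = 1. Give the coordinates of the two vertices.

Center (12, 7). The positive term is the x-term, so the transverse axis is horizontal; a² = 16, b² = 33.
a = 4. Vertices at (h ± a, k).

(8, 7) and (16, 7)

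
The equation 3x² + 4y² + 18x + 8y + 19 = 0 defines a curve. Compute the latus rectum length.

3(x² + 6x) + 4(y² + 2y) = -19
3(x + 3)² + 4(y + 1)² = -19 + 27 + 4 = 12
Divide by 12: (x + 3)²/4 + (y + 1)²/3 = 1
Ellipse, center (-3, -1), major axis horizontal; a² = 4, b² = 3.
Latus rectum length = 2b²/a = 2·3/2 = 3.

3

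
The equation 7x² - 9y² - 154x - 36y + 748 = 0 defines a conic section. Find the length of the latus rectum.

Group the x- and y-terms: 7(x² - 22x) -9(y² + 4y) = -748
7(x - 11)² -9(y + 2)² = -748 + 847 - 36 = 63
Dividing both sides by 63: (x - 11)²/9 - (y + 2)²/7 = 1
Hyperbola, center (11, -2), transverse axis horizontal; a² = 9, b² = 7.
Latus rectum length = 2b²/a = 2·7/3 = 14/3.

14/3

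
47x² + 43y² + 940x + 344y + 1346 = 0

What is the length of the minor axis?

2√86

Group: 47(x² + 20x) + 43(y² + 8y) = -1346
Complete the square: 47(x + 10)² + 43(y + 4)² = -1346 + 4700 + 688 = 4042
Dividing both sides by 4042: (x + 10)²/86 + (y + 4)²/94 = 1
Ellipse, center (-10, -4), major axis vertical; a² = 94, b² = 86.
b² = 86 so b = √86; the minor axis has length 2b = 2√86.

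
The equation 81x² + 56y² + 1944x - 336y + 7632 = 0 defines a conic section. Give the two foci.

(-12, -2) and (-12, 8)

Collect terms: 81(x² + 24x) + 56(y² - 6y) = -7632
Complete the square: 81(x + 12)² + 56(y - 3)² = -7632 + 11664 + 504 = 4536
Dividing both sides by 4536: (x + 12)²/56 + (y - 3)²/81 = 1
Ellipse, center (-12, 3), major axis vertical; a² = 81, b² = 56.
c² = a² - b² = 81 - 56 = 25, so c = 5.
Foci lie on the vertical axis through the center: (h, k ± c).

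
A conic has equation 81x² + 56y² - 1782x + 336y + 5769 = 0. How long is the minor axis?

Rearranging, 81(x² - 22x) + 56(y² + 6y) = -5769.
Complete the square: 81(x - 11)² + 56(y + 3)² = -5769 + 9801 + 504 = 4536
Divide by 4536: (x - 11)²/56 + (y + 3)²/81 = 1
Ellipse, center (11, -3), major axis vertical; a² = 81, b² = 56.
b² = 56 so b = 2√14; the minor axis has length 2b = 4√14.

4√14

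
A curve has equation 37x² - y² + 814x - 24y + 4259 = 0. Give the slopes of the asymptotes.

√37 and -√37

37(x² + 22x) -(y² + 24y) = -4259
Completing the square gives 37(x + 11)² -(y + 12)² = -4259 + 4477 - 144 = 74.
Dividing both sides by 74: (x + 11)²/2 - (y + 12)²/74 = 1
Hyperbola, center (-11, -12), transverse axis horizontal; a² = 2, b² = 74.
For a horizontal hyperbola the asymptotes have slope ±b/a.
Here that is ±√74/√2 = ±√37.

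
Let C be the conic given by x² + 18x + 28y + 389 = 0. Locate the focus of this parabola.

Only x is squared. Complete the square in x: (x + 9)² = -28(y + 11).
Vertex (-9, -11); 4p = -28 so p = -7. Opens down.
Focus is p units from the vertex along the axis: (h, k + p).

(-9, -18)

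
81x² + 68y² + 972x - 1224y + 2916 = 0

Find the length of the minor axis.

81(x² + 12x) + 68(y² - 18y) = -2916
81(x + 6)² + 68(y - 9)² = -2916 + 2916 + 5508 = 5508
Divide through by 5508 to get (x + 6)²/68 + (y - 9)²/81 = 1.
Ellipse, center (-6, 9), major axis vertical; a² = 81, b² = 68.
b² = 68 so b = 2√17; the minor axis has length 2b = 4√17.

4√17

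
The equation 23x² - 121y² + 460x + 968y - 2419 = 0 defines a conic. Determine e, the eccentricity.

Collect terms: 23(x² + 20x) -121(y² - 8y) = 2419
Complete the square in x and y: 23(x + 10)² -121(y - 4)² = 2419 + 2300 - 1936 = 2783
Divide through by 2783 to get (x + 10)²/121 - (y - 4)²/23 = 1.
Hyperbola, center (-10, 4), transverse axis horizontal; a² = 121, b² = 23.
c² = a² + b² = 144, so c = 12.
e = c/a = 12/11.

e = 12/11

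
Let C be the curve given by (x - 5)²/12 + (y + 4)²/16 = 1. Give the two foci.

(5, -6) and (5, -2)

Center (5, -4). The larger denominator 16 sits under the y-term, so the major axis is vertical; a² = 16, b² = 12.
c² = a² - b² = 16 - 12 = 4, so c = 2.
Foci lie on the vertical axis through the center: (h, k ± c).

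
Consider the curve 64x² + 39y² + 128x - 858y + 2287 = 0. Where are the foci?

Collect terms: 64(x² + 2x) + 39(y² - 22y) = -2287
Completing the square gives 64(x + 1)² + 39(y - 11)² = -2287 + 64 + 4719 = 2496.
Divide through by 2496 to get (x + 1)²/39 + (y - 11)²/64 = 1.
Ellipse, center (-1, 11), major axis vertical; a² = 64, b² = 39.
c² = a² - b² = 64 - 39 = 25, so c = 5.
Foci lie on the vertical axis through the center: (h, k ± c).

(-1, 6) and (-1, 16)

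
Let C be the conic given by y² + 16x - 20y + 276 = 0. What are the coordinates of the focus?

(-15, 10)

Only y is squared. Complete the square in y: (y - 10)² = -16(x + 11).
Vertex (-11, 10); 4p = -16 so p = -4. Opens left.
Focus is p units from the vertex along the axis: (h + p, k).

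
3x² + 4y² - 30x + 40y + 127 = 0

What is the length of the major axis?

Collect terms: 3(x² - 10x) + 4(y² + 10y) = -127
3(x - 5)² + 4(y + 5)² = -127 + 75 + 100 = 48
Divide by 48: (x - 5)²/16 + (y + 5)²/12 = 1
Ellipse, center (5, -5), major axis horizontal; a² = 16, b² = 12.
a² = 16 so a = 4; the major axis has length 2a = 8.

8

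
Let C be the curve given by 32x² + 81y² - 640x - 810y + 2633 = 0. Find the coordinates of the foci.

Group the x- and y-terms: 32(x² - 20x) + 81(y² - 10y) = -2633
32(x - 10)² + 81(y - 5)² = -2633 + 3200 + 2025 = 2592
Dividing both sides by 2592: (x - 10)²/81 + (y - 5)²/32 = 1
Ellipse, center (10, 5), major axis horizontal; a² = 81, b² = 32.
c² = a² - b² = 81 - 32 = 49, so c = 7.
Foci lie on the horizontal axis through the center: (h ± c, k).

(3, 5) and (17, 5)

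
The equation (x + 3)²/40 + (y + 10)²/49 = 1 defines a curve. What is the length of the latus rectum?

Center (-3, -10). The larger denominator 49 sits under the y-term, so the major axis is vertical; a² = 49, b² = 40.
Latus rectum length = 2b²/a = 2·40/7 = 80/7.

80/7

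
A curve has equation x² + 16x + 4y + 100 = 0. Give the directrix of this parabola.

y = -8

Only x is squared. Complete the square in x: (x + 8)² = -4(y + 9).
Vertex (-8, -9); 4p = -4 so p = -1. Opens down.
Directrix is the horizontal line y = k − p = -9 − (-1) = -8.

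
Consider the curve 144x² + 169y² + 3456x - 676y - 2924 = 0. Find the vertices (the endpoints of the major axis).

Group: 144(x² + 24x) + 169(y² - 4y) = 2924
144(x + 12)² + 169(y - 2)² = 2924 + 20736 + 676 = 24336
Dividing both sides by 24336: (x + 12)²/169 + (y - 2)²/144 = 1
Ellipse, center (-12, 2), major axis horizontal; a² = 169, b² = 144.
a = 13. Vertices at (h ± a, k).

(-25, 2) and (1, 2)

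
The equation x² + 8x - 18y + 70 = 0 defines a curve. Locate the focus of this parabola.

(-4, 15/2)

Only x is squared. Complete the square in x: (x + 4)² = 18(y - 3).
Vertex (-4, 3); 4p = 18 so p = 9/2. Opens up.
Focus is p units from the vertex along the axis: (h, k + p).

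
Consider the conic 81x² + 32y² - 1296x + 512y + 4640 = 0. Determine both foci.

Rearranging, 81(x² - 16x) + 32(y² + 16y) = -4640.
Complete the square in x and y: 81(x - 8)² + 32(y + 8)² = -4640 + 5184 + 2048 = 2592
Dividing both sides by 2592: (x - 8)²/32 + (y + 8)²/81 = 1
Ellipse, center (8, -8), major axis vertical; a² = 81, b² = 32.
c² = a² - b² = 81 - 32 = 49, so c = 7.
Foci lie on the vertical axis through the center: (h, k ± c).

(8, -15) and (8, -1)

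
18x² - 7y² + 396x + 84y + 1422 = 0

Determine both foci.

(-21, 6) and (-1, 6)

Group the x- and y-terms: 18(x² + 22x) -7(y² - 12y) = -1422
Complete the square: 18(x + 11)² -7(y - 6)² = -1422 + 2178 - 252 = 504
Divide through by 504 to get (x + 11)²/28 - (y - 6)²/72 = 1.
Hyperbola, center (-11, 6), transverse axis horizontal; a² = 28, b² = 72.
c² = a² + b² = 28 + 72 = 100, so c = 10.
Foci lie on the horizontal axis through the center: (h ± c, k).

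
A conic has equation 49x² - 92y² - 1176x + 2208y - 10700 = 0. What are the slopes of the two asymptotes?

Rearranging, 49(x² - 24x) -92(y² - 24y) = 10700.
Complete the square: 49(x - 12)² -92(y - 12)² = 10700 + 7056 - 13248 = 4508
Divide through by 4508 to get (x - 12)²/92 - (y - 12)²/49 = 1.
Hyperbola, center (12, 12), transverse axis horizontal; a² = 92, b² = 49.
For a horizontal hyperbola the asymptotes have slope ±b/a.
Here that is ±7/2√23 = ±7√23/46.

7√23/46 and -7√23/46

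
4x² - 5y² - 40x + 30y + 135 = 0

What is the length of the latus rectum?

10

Collect terms: 4(x² - 10x) -5(y² - 6y) = -135
Completing the square gives 4(x - 5)² -5(y - 3)² = -135 + 100 - 45 = -80.
Dividing both sides by -80: (y - 3)²/16 - (x - 5)²/20 = 1
Hyperbola, center (5, 3), transverse axis vertical; a² = 16, b² = 20.
Latus rectum length = 2b²/a = 2·20/4 = 10.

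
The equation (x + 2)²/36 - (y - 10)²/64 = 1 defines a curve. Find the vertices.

(-8, 10) and (4, 10)

Center (-2, 10). The positive term is the x-term, so the transverse axis is horizontal; a² = 36, b² = 64.
a = 6. Vertices at (h ± a, k).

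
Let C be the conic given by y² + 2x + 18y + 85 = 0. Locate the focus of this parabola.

Only y is squared. Complete the square in y: (y + 9)² = -2(x + 2).
Vertex (-2, -9); 4p = -2 so p = -1/2. Opens left.
Focus is p units from the vertex along the axis: (h + p, k).

(-5/2, -9)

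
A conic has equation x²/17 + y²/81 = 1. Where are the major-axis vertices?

Center (0, 0). The larger denominator 81 sits under the y-term, so the major axis is vertical; a² = 81, b² = 17.
a = 9. Vertices at (h, k ± a).

(0, -9) and (0, 9)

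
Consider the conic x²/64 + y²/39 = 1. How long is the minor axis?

2√39

Center (0, 0). The larger denominator 64 sits under the x-term, so the major axis is horizontal; a² = 64, b² = 39.
b² = 39 so b = √39; the minor axis has length 2b = 2√39.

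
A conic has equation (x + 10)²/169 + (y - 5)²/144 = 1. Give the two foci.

Center (-10, 5). The larger denominator 169 sits under the x-term, so the major axis is horizontal; a² = 169, b² = 144.
c² = a² - b² = 169 - 144 = 25, so c = 5.
Foci lie on the horizontal axis through the center: (h ± c, k).

(-15, 5) and (-5, 5)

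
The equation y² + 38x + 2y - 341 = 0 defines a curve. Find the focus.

Only y is squared. Complete the square in y: (y + 1)² = -38(x - 9).
Vertex (9, -1); 4p = -38 so p = -19/2. Opens left.
Focus is p units from the vertex along the axis: (h + p, k).

(-1/2, -1)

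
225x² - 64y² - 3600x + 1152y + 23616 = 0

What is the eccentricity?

e = 17/15

Collect terms: 225(x² - 16x) -64(y² - 18y) = -23616
225(x - 8)² -64(y - 9)² = -23616 + 14400 - 5184 = -14400
Divide through by -14400 to get (y - 9)²/225 - (x - 8)²/64 = 1.
Hyperbola, center (8, 9), transverse axis vertical; a² = 225, b² = 64.
c² = a² + b² = 289, so c = 17.
e = c/a = 17/15.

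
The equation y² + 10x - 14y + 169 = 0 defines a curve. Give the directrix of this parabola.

Only y is squared. Complete the square in y: (y - 7)² = -10(x + 12).
Vertex (-12, 7); 4p = -10 so p = -5/2. Opens left.
Directrix is the vertical line x = h − p = -12 − (-5/2) = -19/2.

x = -19/2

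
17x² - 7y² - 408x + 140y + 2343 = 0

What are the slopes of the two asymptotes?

√119/7 and -√119/7

Collect terms: 17(x² - 24x) -7(y² - 20y) = -2343
Complete the square in x and y: 17(x - 12)² -7(y - 10)² = -2343 + 2448 - 700 = -595
Divide by -595: (y - 10)²/85 - (x - 12)²/35 = 1
Hyperbola, center (12, 10), transverse axis vertical; a² = 85, b² = 35.
For a vertical hyperbola the asymptotes have slope ±a/b.
Here that is ±√85/√35 = ±√119/7.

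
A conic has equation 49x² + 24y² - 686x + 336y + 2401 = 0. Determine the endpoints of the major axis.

Group: 49(x² - 14x) + 24(y² + 14y) = -2401
49(x - 7)² + 24(y + 7)² = -2401 + 2401 + 1176 = 1176
Divide by 1176: (x - 7)²/24 + (y + 7)²/49 = 1
Ellipse, center (7, -7), major axis vertical; a² = 49, b² = 24.
a = 7. Vertices at (h, k ± a).

(7, -14) and (7, 0)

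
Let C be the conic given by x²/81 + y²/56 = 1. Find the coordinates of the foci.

(-5, 0) and (5, 0)

Center (0, 0). The larger denominator 81 sits under the x-term, so the major axis is horizontal; a² = 81, b² = 56.
c² = a² - b² = 81 - 56 = 25, so c = 5.
Foci lie on the horizontal axis through the center: (h ± c, k).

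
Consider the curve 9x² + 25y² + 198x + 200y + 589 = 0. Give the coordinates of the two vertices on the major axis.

Group the x- and y-terms: 9(x² + 22x) + 25(y² + 8y) = -589
9(x + 11)² + 25(y + 4)² = -589 + 1089 + 400 = 900
Divide through by 900 to get (x + 11)²/100 + (y + 4)²/36 = 1.
Ellipse, center (-11, -4), major axis horizontal; a² = 100, b² = 36.
a = 10. Vertices at (h ± a, k).

(-21, -4) and (-1, -4)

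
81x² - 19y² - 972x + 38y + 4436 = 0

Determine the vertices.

81(x² - 12x) -19(y² - 2y) = -4436
Complete the square in x and y: 81(x - 6)² -19(y - 1)² = -4436 + 2916 - 19 = -1539
Divide through by -1539 to get (y - 1)²/81 - (x - 6)²/19 = 1.
Hyperbola, center (6, 1), transverse axis vertical; a² = 81, b² = 19.
a = 9. Vertices at (h, k ± a).

(6, -8) and (6, 10)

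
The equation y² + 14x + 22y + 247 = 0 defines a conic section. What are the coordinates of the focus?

(-25/2, -11)

Only y is squared. Complete the square in y: (y + 11)² = -14(x + 9).
Vertex (-9, -11); 4p = -14 so p = -7/2. Opens left.
Focus is p units from the vertex along the axis: (h + p, k).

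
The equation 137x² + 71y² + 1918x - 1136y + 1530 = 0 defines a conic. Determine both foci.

(-7, 8 - √66) and (-7, 8 + √66)

Group: 137(x² + 14x) + 71(y² - 16y) = -1530
Completing the square gives 137(x + 7)² + 71(y - 8)² = -1530 + 6713 + 4544 = 9727.
Divide through by 9727 to get (x + 7)²/71 + (y - 8)²/137 = 1.
Ellipse, center (-7, 8), major axis vertical; a² = 137, b² = 71.
c² = a² - b² = 137 - 71 = 66, so c = √66.
Foci lie on the vertical axis through the center: (h, k ± c).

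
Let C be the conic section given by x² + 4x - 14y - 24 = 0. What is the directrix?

y = -11/2

Only x is squared. Complete the square in x: (x + 2)² = 14(y + 2).
Vertex (-2, -2); 4p = 14 so p = 7/2. Opens up.
Directrix is the horizontal line y = k − p = -2 − (7/2) = -11/2.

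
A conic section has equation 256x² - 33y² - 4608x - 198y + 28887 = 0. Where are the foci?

(9, -20) and (9, 14)

Rearranging, 256(x² - 18x) -33(y² + 6y) = -28887.
256(x - 9)² -33(y + 3)² = -28887 + 20736 - 297 = -8448
Divide through by -8448 to get (y + 3)²/256 - (x - 9)²/33 = 1.
Hyperbola, center (9, -3), transverse axis vertical; a² = 256, b² = 33.
c² = a² + b² = 256 + 33 = 289, so c = 17.
Foci lie on the vertical axis through the center: (h, k ± c).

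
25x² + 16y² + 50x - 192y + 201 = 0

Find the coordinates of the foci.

Rearranging, 25(x² + 2x) + 16(y² - 12y) = -201.
Completing the square gives 25(x + 1)² + 16(y - 6)² = -201 + 25 + 576 = 400.
Divide through by 400 to get (x + 1)²/16 + (y - 6)²/25 = 1.
Ellipse, center (-1, 6), major axis vertical; a² = 25, b² = 16.
c² = a² - b² = 25 - 16 = 9, so c = 3.
Foci lie on the vertical axis through the center: (h, k ± c).

(-1, 3) and (-1, 9)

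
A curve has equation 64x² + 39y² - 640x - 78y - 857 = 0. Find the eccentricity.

e = 5/8

Group: 64(x² - 10x) + 39(y² - 2y) = 857
Complete the square: 64(x - 5)² + 39(y - 1)² = 857 + 1600 + 39 = 2496
Divide through by 2496 to get (x - 5)²/39 + (y - 1)²/64 = 1.
Ellipse, center (5, 1), major axis vertical; a² = 64, b² = 39.
c² = a² - b² = 25, so c = 5.
e = c/a = 5/8.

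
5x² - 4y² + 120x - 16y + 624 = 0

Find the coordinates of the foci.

(-18, -2) and (-6, -2)

5(x² + 24x) -4(y² + 4y) = -624
Complete the square: 5(x + 12)² -4(y + 2)² = -624 + 720 - 16 = 80
Divide by 80: (x + 12)²/16 - (y + 2)²/20 = 1
Hyperbola, center (-12, -2), transverse axis horizontal; a² = 16, b² = 20.
c² = a² + b² = 16 + 20 = 36, so c = 6.
Foci lie on the horizontal axis through the center: (h ± c, k).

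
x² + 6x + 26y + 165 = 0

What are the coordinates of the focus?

Only x is squared. Complete the square in x: (x + 3)² = -26(y + 6).
Vertex (-3, -6); 4p = -26 so p = -13/2. Opens down.
Focus is p units from the vertex along the axis: (h, k + p).

(-3, -25/2)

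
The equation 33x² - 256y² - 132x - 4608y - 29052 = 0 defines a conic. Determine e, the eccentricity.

Rearranging, 33(x² - 4x) -256(y² + 18y) = 29052.
33(x - 2)² -256(y + 9)² = 29052 + 132 - 20736 = 8448
Dividing both sides by 8448: (x - 2)²/256 - (y + 9)²/33 = 1
Hyperbola, center (2, -9), transverse axis horizontal; a² = 256, b² = 33.
c² = a² + b² = 289, so c = 17.
e = c/a = 17/16.

e = 17/16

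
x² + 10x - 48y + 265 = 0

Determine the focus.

Only x is squared. Complete the square in x: (x + 5)² = 48(y - 5).
Vertex (-5, 5); 4p = 48 so p = 12. Opens up.
Focus is p units from the vertex along the axis: (h, k + p).

(-5, 17)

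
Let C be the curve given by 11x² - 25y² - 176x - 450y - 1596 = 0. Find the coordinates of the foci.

Collect terms: 11(x² - 16x) -25(y² + 18y) = 1596
Complete the square: 11(x - 8)² -25(y + 9)² = 1596 + 704 - 2025 = 275
Dividing both sides by 275: (x - 8)²/25 - (y + 9)²/11 = 1
Hyperbola, center (8, -9), transverse axis horizontal; a² = 25, b² = 11.
c² = a² + b² = 25 + 11 = 36, so c = 6.
Foci lie on the horizontal axis through the center: (h ± c, k).

(2, -9) and (14, -9)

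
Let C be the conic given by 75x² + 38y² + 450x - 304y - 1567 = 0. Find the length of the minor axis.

2√38

Collect terms: 75(x² + 6x) + 38(y² - 8y) = 1567
Complete the square: 75(x + 3)² + 38(y - 4)² = 1567 + 675 + 608 = 2850
Divide through by 2850 to get (x + 3)²/38 + (y - 4)²/75 = 1.
Ellipse, center (-3, 4), major axis vertical; a² = 75, b² = 38.
b² = 38 so b = √38; the minor axis has length 2b = 2√38.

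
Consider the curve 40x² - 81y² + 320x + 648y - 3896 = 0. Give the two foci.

Collect terms: 40(x² + 8x) -81(y² - 8y) = 3896
Complete the square in x and y: 40(x + 4)² -81(y - 4)² = 3896 + 640 - 1296 = 3240
Dividing both sides by 3240: (x + 4)²/81 - (y - 4)²/40 = 1
Hyperbola, center (-4, 4), transverse axis horizontal; a² = 81, b² = 40.
c² = a² + b² = 81 + 40 = 121, so c = 11.
Foci lie on the horizontal axis through the center: (h ± c, k).

(-15, 4) and (7, 4)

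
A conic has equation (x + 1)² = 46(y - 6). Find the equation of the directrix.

Vertex (-1, 6); 4p = 46 so p = 23/2. Opens up.
Directrix is the horizontal line y = k − p = 6 − (23/2) = -11/2.

y = -11/2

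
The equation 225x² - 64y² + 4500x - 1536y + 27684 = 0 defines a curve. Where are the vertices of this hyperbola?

Group the x- and y-terms: 225(x² + 20x) -64(y² + 24y) = -27684
Completing the square gives 225(x + 10)² -64(y + 12)² = -27684 + 22500 - 9216 = -14400.
Divide through by -14400 to get (y + 12)²/225 - (x + 10)²/64 = 1.
Hyperbola, center (-10, -12), transverse axis vertical; a² = 225, b² = 64.
a = 15. Vertices at (h, k ± a).

(-10, -27) and (-10, 3)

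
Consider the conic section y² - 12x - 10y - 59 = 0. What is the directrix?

Only y is squared. Complete the square in y: (y - 5)² = 12(x + 7).
Vertex (-7, 5); 4p = 12 so p = 3. Opens right.
Directrix is the vertical line x = h − p = -7 − (3) = -10.

x = -10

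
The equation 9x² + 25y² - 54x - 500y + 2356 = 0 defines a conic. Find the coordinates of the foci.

(-1, 10) and (7, 10)

Group: 9(x² - 6x) + 25(y² - 20y) = -2356
Complete the square in x and y: 9(x - 3)² + 25(y - 10)² = -2356 + 81 + 2500 = 225
Dividing both sides by 225: (x - 3)²/25 + (y - 10)²/9 = 1
Ellipse, center (3, 10), major axis horizontal; a² = 25, b² = 9.
c² = a² - b² = 25 - 9 = 16, so c = 4.
Foci lie on the horizontal axis through the center: (h ± c, k).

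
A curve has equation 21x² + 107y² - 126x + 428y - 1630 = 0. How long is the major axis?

Group: 21(x² - 6x) + 107(y² + 4y) = 1630
Completing the square gives 21(x - 3)² + 107(y + 2)² = 1630 + 189 + 428 = 2247.
Divide through by 2247 to get (x - 3)²/107 + (y + 2)²/21 = 1.
Ellipse, center (3, -2), major axis horizontal; a² = 107, b² = 21.
a² = 107 so a = √107; the major axis has length 2a = 2√107.

2√107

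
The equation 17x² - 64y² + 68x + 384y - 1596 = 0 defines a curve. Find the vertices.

(-10, 3) and (6, 3)

Group: 17(x² + 4x) -64(y² - 6y) = 1596
Completing the square gives 17(x + 2)² -64(y - 3)² = 1596 + 68 - 576 = 1088.
Dividing both sides by 1088: (x + 2)²/64 - (y - 3)²/17 = 1
Hyperbola, center (-2, 3), transverse axis horizontal; a² = 64, b² = 17.
a = 8. Vertices at (h ± a, k).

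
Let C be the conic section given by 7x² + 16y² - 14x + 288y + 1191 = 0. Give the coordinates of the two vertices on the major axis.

(-3, -9) and (5, -9)

7(x² - 2x) + 16(y² + 18y) = -1191
7(x - 1)² + 16(y + 9)² = -1191 + 7 + 1296 = 112
Dividing both sides by 112: (x - 1)²/16 + (y + 9)²/7 = 1
Ellipse, center (1, -9), major axis horizontal; a² = 16, b² = 7.
a = 4. Vertices at (h ± a, k).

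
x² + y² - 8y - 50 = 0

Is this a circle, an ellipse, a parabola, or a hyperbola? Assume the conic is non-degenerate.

No xy term. Coefficients of x² and y² are A = 1, C = 1.
A = C (same sign) ⇒ circle.

circle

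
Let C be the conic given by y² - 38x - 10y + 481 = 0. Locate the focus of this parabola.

Only y is squared. Complete the square in y: (y - 5)² = 38(x - 12).
Vertex (12, 5); 4p = 38 so p = 19/2. Opens right.
Focus is p units from the vertex along the axis: (h + p, k).

(43/2, 5)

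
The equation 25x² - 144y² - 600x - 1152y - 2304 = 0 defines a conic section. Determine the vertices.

Collect terms: 25(x² - 24x) -144(y² + 8y) = 2304
Complete the square: 25(x - 12)² -144(y + 4)² = 2304 + 3600 - 2304 = 3600
Dividing both sides by 3600: (x - 12)²/144 - (y + 4)²/25 = 1
Hyperbola, center (12, -4), transverse axis horizontal; a² = 144, b² = 25.
a = 12. Vertices at (h ± a, k).

(0, -4) and (24, -4)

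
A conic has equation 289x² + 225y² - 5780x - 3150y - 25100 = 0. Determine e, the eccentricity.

e = 8/17

289(x² - 20x) + 225(y² - 14y) = 25100
289(x - 10)² + 225(y - 7)² = 25100 + 28900 + 11025 = 65025
Divide through by 65025 to get (x - 10)²/225 + (y - 7)²/289 = 1.
Ellipse, center (10, 7), major axis vertical; a² = 289, b² = 225.
c² = a² - b² = 64, so c = 8.
e = c/a = 8/17.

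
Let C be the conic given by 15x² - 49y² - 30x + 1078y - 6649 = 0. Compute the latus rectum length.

Group: 15(x² - 2x) -49(y² - 22y) = 6649
Complete the square in x and y: 15(x - 1)² -49(y - 11)² = 6649 + 15 - 5929 = 735
Dividing both sides by 735: (x - 1)²/49 - (y - 11)²/15 = 1
Hyperbola, center (1, 11), transverse axis horizontal; a² = 49, b² = 15.
Latus rectum length = 2b²/a = 2·15/7 = 30/7.

30/7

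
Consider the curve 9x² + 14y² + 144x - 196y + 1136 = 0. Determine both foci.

(-8 - √5, 7) and (-8 + √5, 7)

9(x² + 16x) + 14(y² - 14y) = -1136
Complete the square: 9(x + 8)² + 14(y - 7)² = -1136 + 576 + 686 = 126
Divide by 126: (x + 8)²/14 + (y - 7)²/9 = 1
Ellipse, center (-8, 7), major axis horizontal; a² = 14, b² = 9.
c² = a² - b² = 14 - 9 = 5, so c = √5.
Foci lie on the horizontal axis through the center: (h ± c, k).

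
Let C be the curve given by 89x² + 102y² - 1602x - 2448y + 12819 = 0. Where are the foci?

Group the x- and y-terms: 89(x² - 18x) + 102(y² - 24y) = -12819
89(x - 9)² + 102(y - 12)² = -12819 + 7209 + 14688 = 9078
Dividing both sides by 9078: (x - 9)²/102 + (y - 12)²/89 = 1
Ellipse, center (9, 12), major axis horizontal; a² = 102, b² = 89.
c² = a² - b² = 102 - 89 = 13, so c = √13.
Foci lie on the horizontal axis through the center: (h ± c, k).

(9 - √13, 12) and (9 + √13, 12)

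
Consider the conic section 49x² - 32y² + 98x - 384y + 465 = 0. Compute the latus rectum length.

Rearranging, 49(x² + 2x) -32(y² + 12y) = -465.
Completing the square gives 49(x + 1)² -32(y + 6)² = -465 + 49 - 1152 = -1568.
Divide through by -1568 to get (y + 6)²/49 - (x + 1)²/32 = 1.
Hyperbola, center (-1, -6), transverse axis vertical; a² = 49, b² = 32.
Latus rectum length = 2b²/a = 2·32/7 = 64/7.

64/7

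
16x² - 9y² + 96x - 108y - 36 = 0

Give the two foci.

Group: 16(x² + 6x) -9(y² + 12y) = 36
Completing the square gives 16(x + 3)² -9(y + 6)² = 36 + 144 - 324 = -144.
Divide through by -144 to get (y + 6)²/16 - (x + 3)²/9 = 1.
Hyperbola, center (-3, -6), transverse axis vertical; a² = 16, b² = 9.
c² = a² + b² = 16 + 9 = 25, so c = 5.
Foci lie on the vertical axis through the center: (h, k ± c).

(-3, -11) and (-3, -1)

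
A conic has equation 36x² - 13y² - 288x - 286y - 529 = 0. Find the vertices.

Rearranging, 36(x² - 8x) -13(y² + 22y) = 529.
36(x - 4)² -13(y + 11)² = 529 + 576 - 1573 = -468
Divide through by -468 to get (y + 11)²/36 - (x - 4)²/13 = 1.
Hyperbola, center (4, -11), transverse axis vertical; a² = 36, b² = 13.
a = 6. Vertices at (h, k ± a).

(4, -17) and (4, -5)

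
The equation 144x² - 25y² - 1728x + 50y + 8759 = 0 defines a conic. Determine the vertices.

Collect terms: 144(x² - 12x) -25(y² - 2y) = -8759
144(x - 6)² -25(y - 1)² = -8759 + 5184 - 25 = -3600
Divide through by -3600 to get (y - 1)²/144 - (x - 6)²/25 = 1.
Hyperbola, center (6, 1), transverse axis vertical; a² = 144, b² = 25.
a = 12. Vertices at (h, k ± a).

(6, -11) and (6, 13)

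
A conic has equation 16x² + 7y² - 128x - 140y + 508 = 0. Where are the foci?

16(x² - 8x) + 7(y² - 20y) = -508
16(x - 4)² + 7(y - 10)² = -508 + 256 + 700 = 448
Dividing both sides by 448: (x - 4)²/28 + (y - 10)²/64 = 1
Ellipse, center (4, 10), major axis vertical; a² = 64, b² = 28.
c² = a² - b² = 64 - 28 = 36, so c = 6.
Foci lie on the vertical axis through the center: (h, k ± c).

(4, 4) and (4, 16)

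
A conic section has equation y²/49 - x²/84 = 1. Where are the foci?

Center (0, 0). The positive term is the y-term, so the transverse axis is vertical; a² = 49, b² = 84.
c² = a² + b² = 49 + 84 = 133, so c = √133.
Foci lie on the vertical axis through the center: (h, k ± c).

(0, 0 - √133) and (0, 0 + √133)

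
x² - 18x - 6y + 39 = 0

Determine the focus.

Only x is squared. Complete the square in x: (x - 9)² = 6(y + 7).
Vertex (9, -7); 4p = 6 so p = 3/2. Opens up.
Focus is p units from the vertex along the axis: (h, k + p).

(9, -11/2)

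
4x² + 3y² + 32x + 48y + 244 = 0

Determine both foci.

(-4, -9) and (-4, -7)

4(x² + 8x) + 3(y² + 16y) = -244
Complete the square: 4(x + 4)² + 3(y + 8)² = -244 + 64 + 192 = 12
Divide through by 12 to get (x + 4)²/3 + (y + 8)²/4 = 1.
Ellipse, center (-4, -8), major axis vertical; a² = 4, b² = 3.
c² = a² - b² = 4 - 3 = 1, so c = 1.
Foci lie on the vertical axis through the center: (h, k ± c).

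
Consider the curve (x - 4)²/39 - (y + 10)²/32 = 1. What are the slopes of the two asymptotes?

4√78/39 and -4√78/39

Center (4, -10). The positive term is the x-term, so the transverse axis is horizontal; a² = 39, b² = 32.
For a horizontal hyperbola the asymptotes have slope ±b/a.
Here that is ±4√2/√39 = ±4√78/39.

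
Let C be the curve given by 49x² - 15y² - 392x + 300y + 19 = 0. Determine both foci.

(4, 2) and (4, 18)

49(x² - 8x) -15(y² - 20y) = -19
Complete the square: 49(x - 4)² -15(y - 10)² = -19 + 784 - 1500 = -735
Divide through by -735 to get (y - 10)²/49 - (x - 4)²/15 = 1.
Hyperbola, center (4, 10), transverse axis vertical; a² = 49, b² = 15.
c² = a² + b² = 49 + 15 = 64, so c = 8.
Foci lie on the vertical axis through the center: (h, k ± c).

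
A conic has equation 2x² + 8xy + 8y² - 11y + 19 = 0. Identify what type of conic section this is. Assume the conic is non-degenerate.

A = 2, B = 8, C = 8.
Discriminant B² − 4AC = 8² − 4·2·8 = 0.
B² − 4AC = 0 ⇒ parabola.

parabola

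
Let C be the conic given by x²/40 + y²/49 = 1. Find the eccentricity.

e = 3/7

Center (0, 0). The larger denominator 49 sits under the y-term, so the major axis is vertical; a² = 49, b² = 40.
c² = a² - b² = 9, so c = 3.
e = c/a = 3/7.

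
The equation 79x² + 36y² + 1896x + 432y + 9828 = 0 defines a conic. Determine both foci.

Rearranging, 79(x² + 24x) + 36(y² + 12y) = -9828.
79(x + 12)² + 36(y + 6)² = -9828 + 11376 + 1296 = 2844
Dividing both sides by 2844: (x + 12)²/36 + (y + 6)²/79 = 1
Ellipse, center (-12, -6), major axis vertical; a² = 79, b² = 36.
c² = a² - b² = 79 - 36 = 43, so c = √43.
Foci lie on the vertical axis through the center: (h, k ± c).

(-12, -6 - √43) and (-12, -6 + √43)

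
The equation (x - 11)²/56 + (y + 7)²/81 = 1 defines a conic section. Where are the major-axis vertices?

Center (11, -7). The larger denominator 81 sits under the y-term, so the major axis is vertical; a² = 81, b² = 56.
a = 9. Vertices at (h, k ± a).

(11, -16) and (11, 2)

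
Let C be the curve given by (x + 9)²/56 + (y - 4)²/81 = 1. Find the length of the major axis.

Center (-9, 4). The larger denominator 81 sits under the y-term, so the major axis is vertical; a² = 81, b² = 56.
a² = 81 so a = 9; the major axis has length 2a = 18.

18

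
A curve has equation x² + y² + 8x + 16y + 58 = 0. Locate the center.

(x² + 8x) + (y² + 16y) = -58
Completing the square gives (x + 4)² + (y + 8)² = -58 + 16 + 64 = 22.
So (x + 4)² + (y + 8)² = 22.
Circle centered at (-4, -8) with r² = 22.

(-4, -8)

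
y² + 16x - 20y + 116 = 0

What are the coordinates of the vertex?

(-1, 10)

Only y is squared. Complete the square in y: (y - 10)² = -16(x + 1).
Vertex (-1, 10); 4p = -16 so p = -4. Opens left.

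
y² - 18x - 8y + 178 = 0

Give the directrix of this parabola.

Only y is squared. Complete the square in y: (y - 4)² = 18(x - 9).
Vertex (9, 4); 4p = 18 so p = 9/2. Opens right.
Directrix is the vertical line x = h − p = 9 − (9/2) = 9/2.

x = 9/2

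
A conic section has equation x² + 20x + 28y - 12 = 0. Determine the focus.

Only x is squared. Complete the square in x: (x + 10)² = -28(y - 4).
Vertex (-10, 4); 4p = -28 so p = -7. Opens down.
Focus is p units from the vertex along the axis: (h, k + p).

(-10, -3)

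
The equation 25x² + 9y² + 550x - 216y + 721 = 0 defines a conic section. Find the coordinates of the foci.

Collect terms: 25(x² + 22x) + 9(y² - 24y) = -721
Completing the square gives 25(x + 11)² + 9(y - 12)² = -721 + 3025 + 1296 = 3600.
Divide by 3600: (x + 11)²/144 + (y - 12)²/400 = 1
Ellipse, center (-11, 12), major axis vertical; a² = 400, b² = 144.
c² = a² - b² = 400 - 144 = 256, so c = 16.
Foci lie on the vertical axis through the center: (h, k ± c).

(-11, -4) and (-11, 28)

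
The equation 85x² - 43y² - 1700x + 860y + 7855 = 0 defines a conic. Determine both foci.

85(x² - 20x) -43(y² - 20y) = -7855
Complete the square: 85(x - 10)² -43(y - 10)² = -7855 + 8500 - 4300 = -3655
Divide through by -3655 to get (y - 10)²/85 - (x - 10)²/43 = 1.
Hyperbola, center (10, 10), transverse axis vertical; a² = 85, b² = 43.
c² = a² + b² = 85 + 43 = 128, so c = 8√2.
Foci lie on the vertical axis through the center: (h, k ± c).

(10, 10 - 8√2) and (10, 10 + 8√2)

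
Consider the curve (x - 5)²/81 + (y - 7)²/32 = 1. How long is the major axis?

Center (5, 7). The larger denominator 81 sits under the x-term, so the major axis is horizontal; a² = 81, b² = 32.
a² = 81 so a = 9; the major axis has length 2a = 18.

18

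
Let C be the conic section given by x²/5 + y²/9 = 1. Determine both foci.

(0, -2) and (0, 2)

Center (0, 0). The larger denominator 9 sits under the y-term, so the major axis is vertical; a² = 9, b² = 5.
c² = a² - b² = 9 - 5 = 4, so c = 2.
Foci lie on the vertical axis through the center: (h, k ± c).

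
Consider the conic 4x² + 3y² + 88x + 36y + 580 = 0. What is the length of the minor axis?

2√3

Group: 4(x² + 22x) + 3(y² + 12y) = -580
Complete the square: 4(x + 11)² + 3(y + 6)² = -580 + 484 + 108 = 12
Divide by 12: (x + 11)²/3 + (y + 6)²/4 = 1
Ellipse, center (-11, -6), major axis vertical; a² = 4, b² = 3.
b² = 3 so b = √3; the minor axis has length 2b = 2√3.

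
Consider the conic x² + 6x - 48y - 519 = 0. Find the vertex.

(-3, -11)

Only x is squared. Complete the square in x: (x + 3)² = 48(y + 11).
Vertex (-3, -11); 4p = 48 so p = 12. Opens up.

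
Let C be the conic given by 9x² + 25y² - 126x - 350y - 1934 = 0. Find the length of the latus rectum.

9(x² - 14x) + 25(y² - 14y) = 1934
Complete the square: 9(x - 7)² + 25(y - 7)² = 1934 + 441 + 1225 = 3600
Divide by 3600: (x - 7)²/400 + (y - 7)²/144 = 1
Ellipse, center (7, 7), major axis horizontal; a² = 400, b² = 144.
Latus rectum length = 2b²/a = 2·144/20 = 72/5.

72/5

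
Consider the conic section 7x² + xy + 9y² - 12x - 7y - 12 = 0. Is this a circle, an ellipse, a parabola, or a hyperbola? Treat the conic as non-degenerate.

ellipse

A = 7, B = 1, C = 9.
Discriminant B² − 4AC = 1² − 4·7·9 = -251.
B² − 4AC < 0 ⇒ ellipse.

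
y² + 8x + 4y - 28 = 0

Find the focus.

Only y is squared. Complete the square in y: (y + 2)² = -8(x - 4).
Vertex (4, -2); 4p = -8 so p = -2. Opens left.
Focus is p units from the vertex along the axis: (h + p, k).

(2, -2)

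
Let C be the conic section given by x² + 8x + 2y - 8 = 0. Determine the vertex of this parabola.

(-4, 12)

Only x is squared. Complete the square in x: (x + 4)² = -2(y - 12).
Vertex (-4, 12); 4p = -2 so p = -1/2. Opens down.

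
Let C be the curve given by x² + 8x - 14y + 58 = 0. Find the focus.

(-4, 13/2)

Only x is squared. Complete the square in x: (x + 4)² = 14(y - 3).
Vertex (-4, 3); 4p = 14 so p = 7/2. Opens up.
Focus is p units from the vertex along the axis: (h, k + p).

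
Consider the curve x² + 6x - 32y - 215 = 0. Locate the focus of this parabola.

(-3, 1)

Only x is squared. Complete the square in x: (x + 3)² = 32(y + 7).
Vertex (-3, -7); 4p = 32 so p = 8. Opens up.
Focus is p units from the vertex along the axis: (h, k + p).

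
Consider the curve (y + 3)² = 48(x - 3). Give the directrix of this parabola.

x = -9

Vertex (3, -3); 4p = 48 so p = 12. Opens right.
Directrix is the vertical line x = h − p = 3 − (12) = -9.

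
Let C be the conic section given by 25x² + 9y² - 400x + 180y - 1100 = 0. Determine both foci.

(8, -26) and (8, 6)

Group: 25(x² - 16x) + 9(y² + 20y) = 1100
Completing the square gives 25(x - 8)² + 9(y + 10)² = 1100 + 1600 + 900 = 3600.
Dividing both sides by 3600: (x - 8)²/144 + (y + 10)²/400 = 1
Ellipse, center (8, -10), major axis vertical; a² = 400, b² = 144.
c² = a² - b² = 400 - 144 = 256, so c = 16.
Foci lie on the vertical axis through the center: (h, k ± c).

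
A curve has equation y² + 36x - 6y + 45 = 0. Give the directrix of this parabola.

x = 8

Only y is squared. Complete the square in y: (y - 3)² = -36(x + 1).
Vertex (-1, 3); 4p = -36 so p = -9. Opens left.
Directrix is the vertical line x = h − p = -1 − (-9) = 8.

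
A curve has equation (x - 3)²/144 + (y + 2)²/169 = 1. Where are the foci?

(3, -7) and (3, 3)

Center (3, -2). The larger denominator 169 sits under the y-term, so the major axis is vertical; a² = 169, b² = 144.
c² = a² - b² = 169 - 144 = 25, so c = 5.
Foci lie on the vertical axis through the center: (h, k ± c).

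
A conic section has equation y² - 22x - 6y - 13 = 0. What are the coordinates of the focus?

(9/2, 3)

Only y is squared. Complete the square in y: (y - 3)² = 22(x + 1).
Vertex (-1, 3); 4p = 22 so p = 11/2. Opens right.
Focus is p units from the vertex along the axis: (h + p, k).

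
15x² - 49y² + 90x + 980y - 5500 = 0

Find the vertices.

15(x² + 6x) -49(y² - 20y) = 5500
Complete the square in x and y: 15(x + 3)² -49(y - 10)² = 5500 + 135 - 4900 = 735
Divide through by 735 to get (x + 3)²/49 - (y - 10)²/15 = 1.
Hyperbola, center (-3, 10), transverse axis horizontal; a² = 49, b² = 15.
a = 7. Vertices at (h ± a, k).

(-10, 10) and (4, 10)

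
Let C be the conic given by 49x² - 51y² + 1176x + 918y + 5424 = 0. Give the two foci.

Rearranging, 49(x² + 24x) -51(y² - 18y) = -5424.
Complete the square: 49(x + 12)² -51(y - 9)² = -5424 + 7056 - 4131 = -2499
Divide through by -2499 to get (y - 9)²/49 - (x + 12)²/51 = 1.
Hyperbola, center (-12, 9), transverse axis vertical; a² = 49, b² = 51.
c² = a² + b² = 49 + 51 = 100, so c = 10.
Foci lie on the vertical axis through the center: (h, k ± c).

(-12, -1) and (-12, 19)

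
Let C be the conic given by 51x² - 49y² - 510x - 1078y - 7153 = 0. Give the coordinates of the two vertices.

(-2, -11) and (12, -11)

Group: 51(x² - 10x) -49(y² + 22y) = 7153
Completing the square gives 51(x - 5)² -49(y + 11)² = 7153 + 1275 - 5929 = 2499.
Divide through by 2499 to get (x - 5)²/49 - (y + 11)²/51 = 1.
Hyperbola, center (5, -11), transverse axis horizontal; a² = 49, b² = 51.
a = 7. Vertices at (h ± a, k).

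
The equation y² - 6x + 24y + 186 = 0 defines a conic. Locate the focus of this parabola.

(17/2, -12)

Only y is squared. Complete the square in y: (y + 12)² = 6(x - 7).
Vertex (7, -12); 4p = 6 so p = 3/2. Opens right.
Focus is p units from the vertex along the axis: (h + p, k).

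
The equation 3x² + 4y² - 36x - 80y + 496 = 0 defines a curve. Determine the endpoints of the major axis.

Group: 3(x² - 12x) + 4(y² - 20y) = -496
Complete the square: 3(x - 6)² + 4(y - 10)² = -496 + 108 + 400 = 12
Divide by 12: (x - 6)²/4 + (y - 10)²/3 = 1
Ellipse, center (6, 10), major axis horizontal; a² = 4, b² = 3.
a = 2. Vertices at (h ± a, k).

(4, 10) and (8, 10)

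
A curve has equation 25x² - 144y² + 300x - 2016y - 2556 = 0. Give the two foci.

(-6, -20) and (-6, 6)

Group the x- and y-terms: 25(x² + 12x) -144(y² + 14y) = 2556
Complete the square: 25(x + 6)² -144(y + 7)² = 2556 + 900 - 7056 = -3600
Divide through by -3600 to get (y + 7)²/25 - (x + 6)²/144 = 1.
Hyperbola, center (-6, -7), transverse axis vertical; a² = 25, b² = 144.
c² = a² + b² = 25 + 144 = 169, so c = 13.
Foci lie on the vertical axis through the center: (h, k ± c).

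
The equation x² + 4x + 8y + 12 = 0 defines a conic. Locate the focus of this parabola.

(-2, -3)

Only x is squared. Complete the square in x: (x + 2)² = -8(y + 1).
Vertex (-2, -1); 4p = -8 so p = -2. Opens down.
Focus is p units from the vertex along the axis: (h, k + p).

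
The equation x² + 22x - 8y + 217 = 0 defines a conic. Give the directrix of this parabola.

Only x is squared. Complete the square in x: (x + 11)² = 8(y - 12).
Vertex (-11, 12); 4p = 8 so p = 2. Opens up.
Directrix is the horizontal line y = k − p = 12 − (2) = 10.

y = 10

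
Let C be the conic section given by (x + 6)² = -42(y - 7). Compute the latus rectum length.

42

Vertex (-6, 7); 4p = -42 so p = -21/2. Opens down.
Latus rectum length = |4p| = 42.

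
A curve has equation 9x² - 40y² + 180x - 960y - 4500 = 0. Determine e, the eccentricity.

Collect terms: 9(x² + 20x) -40(y² + 24y) = 4500
Complete the square in x and y: 9(x + 10)² -40(y + 12)² = 4500 + 900 - 5760 = -360
Divide by -360: (y + 12)²/9 - (x + 10)²/40 = 1
Hyperbola, center (-10, -12), transverse axis vertical; a² = 9, b² = 40.
c² = a² + b² = 49, so c = 7.
e = c/a = 7/3.

e = 7/3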